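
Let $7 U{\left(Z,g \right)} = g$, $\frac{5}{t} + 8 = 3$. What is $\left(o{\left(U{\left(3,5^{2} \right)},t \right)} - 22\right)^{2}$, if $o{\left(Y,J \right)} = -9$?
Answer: $961$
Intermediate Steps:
$t = -1$ ($t = \frac{5}{-8 + 3} = \frac{5}{-5} = 5 \left(- \frac{1}{5}\right) = -1$)
$U{\left(Z,g \right)} = \frac{g}{7}$
$\left(o{\left(U{\left(3,5^{2} \right)},t \right)} - 22\right)^{2} = \left(-9 - 22\right)^{2} = \left(-31\right)^{2} = 961$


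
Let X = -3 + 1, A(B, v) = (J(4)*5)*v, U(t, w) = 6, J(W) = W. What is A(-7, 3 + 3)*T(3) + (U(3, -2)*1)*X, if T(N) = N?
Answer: 348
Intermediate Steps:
A(B, v) = 20*v (A(B, v) = (4*5)*v = 20*v)
X = -2
A(-7, 3 + 3)*T(3) + (U(3, -2)*1)*X = (20*(3 + 3))*3 + (6*1)*(-2) = (20*6)*3 + 6*(-2) = 120*3 - 12 = 360 - 12 = 348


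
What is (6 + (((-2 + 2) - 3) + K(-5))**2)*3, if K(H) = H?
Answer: 210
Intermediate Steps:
(6 + (((-2 + 2) - 3) + K(-5))**2)*3 = (6 + (((-2 + 2) - 3) - 5)**2)*3 = (6 + ((0 - 3) - 5)**2)*3 = (6 + (-3 - 5)**2)*3 = (6 + (-8)**2)*3 = (6 + 64)*3 = 70*3 = 210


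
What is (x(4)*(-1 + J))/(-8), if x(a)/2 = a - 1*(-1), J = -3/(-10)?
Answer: 7/8 ≈ 0.87500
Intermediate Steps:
J = 3/10 (J = -3*(-⅒) = 3/10 ≈ 0.30000)
x(a) = 2 + 2*a (x(a) = 2*(a - 1*(-1)) = 2*(a + 1) = 2*(1 + a) = 2 + 2*a)
(x(4)*(-1 + J))/(-8) = ((2 + 2*4)*(-1 + 3/10))/(-8) = ((2 + 8)*(-7/10))*(-⅛) = (10*(-7/10))*(-⅛) = -7*(-⅛) = 7/8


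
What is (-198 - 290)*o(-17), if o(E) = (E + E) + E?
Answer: 24888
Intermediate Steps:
o(E) = 3*E (o(E) = 2*E + E = 3*E)
(-198 - 290)*o(-17) = (-198 - 290)*(3*(-17)) = -488*(-51) = 24888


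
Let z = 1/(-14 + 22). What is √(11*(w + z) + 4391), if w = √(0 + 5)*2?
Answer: √(70278 + 352*√5)/4 ≈ 66.645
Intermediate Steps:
w = 2*√5 (w = √5*2 = 2*√5 ≈ 4.4721)
z = ⅛ (z = 1/8 = ⅛ ≈ 0.12500)
√(11*(w + z) + 4391) = √(11*(2*√5 + ⅛) + 4391) = √(11*(⅛ + 2*√5) + 4391) = √((11/8 + 22*√5) + 4391) = √(35139/8 + 22*√5)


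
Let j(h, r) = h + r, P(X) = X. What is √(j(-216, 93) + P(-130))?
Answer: I*√253 ≈ 15.906*I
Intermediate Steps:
√(j(-216, 93) + P(-130)) = √((-216 + 93) - 130) = √(-123 - 130) = √(-253) = I*√253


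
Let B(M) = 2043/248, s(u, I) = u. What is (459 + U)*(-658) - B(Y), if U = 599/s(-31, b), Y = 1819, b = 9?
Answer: -71750363/248 ≈ -2.8932e+5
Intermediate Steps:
U = -599/31 (U = 599/(-31) = 599*(-1/31) = -599/31 ≈ -19.323)
B(M) = 2043/248 (B(M) = 2043*(1/248) = 2043/248)
(459 + U)*(-658) - B(Y) = (459 - 599/31)*(-658) - 1*2043/248 = (13630/31)*(-658) - 2043/248 = -8968540/31 - 2043/248 = -71750363/248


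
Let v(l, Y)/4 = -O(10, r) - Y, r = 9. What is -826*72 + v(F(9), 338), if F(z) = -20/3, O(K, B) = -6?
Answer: -60800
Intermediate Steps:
F(z) = -20/3 (F(z) = -20*1/3 = -20/3)
v(l, Y) = 24 - 4*Y (v(l, Y) = 4*(-1*(-6) - Y) = 4*(6 - Y) = 24 - 4*Y)
-826*72 + v(F(9), 338) = -826*72 + (24 - 4*338) = -59472 + (24 - 1352) = -59472 - 1328 = -60800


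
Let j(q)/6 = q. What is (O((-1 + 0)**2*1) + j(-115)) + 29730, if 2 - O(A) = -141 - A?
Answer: 29184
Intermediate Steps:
j(q) = 6*q
O(A) = 143 + A (O(A) = 2 - (-141 - A) = 2 + (141 + A) = 143 + A)
(O((-1 + 0)**2*1) + j(-115)) + 29730 = ((143 + (-1 + 0)**2*1) + 6*(-115)) + 29730 = ((143 + (-1)**2*1) - 690) + 29730 = ((143 + 1*1) - 690) + 29730 = ((143 + 1) - 690) + 29730 = (144 - 690) + 29730 = -546 + 29730 = 29184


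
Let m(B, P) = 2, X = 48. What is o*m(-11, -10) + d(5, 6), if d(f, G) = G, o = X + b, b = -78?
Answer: -54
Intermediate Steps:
o = -30 (o = 48 - 78 = -30)
o*m(-11, -10) + d(5, 6) = -30*2 + 6 = -60 + 6 = -54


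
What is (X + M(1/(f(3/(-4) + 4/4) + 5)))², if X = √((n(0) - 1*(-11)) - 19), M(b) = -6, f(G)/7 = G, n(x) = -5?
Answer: (6 - I*√13)² ≈ 23.0 - 43.267*I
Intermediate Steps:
f(G) = 7*G
X = I*√13 (X = √((-5 - 1*(-11)) - 19) = √((-5 + 11) - 19) = √(6 - 19) = √(-13) = I*√13 ≈ 3.6056*I)
(X + M(1/(f(3/(-4) + 4/4) + 5)))² = (I*√13 - 6)² = (-6 + I*√13)²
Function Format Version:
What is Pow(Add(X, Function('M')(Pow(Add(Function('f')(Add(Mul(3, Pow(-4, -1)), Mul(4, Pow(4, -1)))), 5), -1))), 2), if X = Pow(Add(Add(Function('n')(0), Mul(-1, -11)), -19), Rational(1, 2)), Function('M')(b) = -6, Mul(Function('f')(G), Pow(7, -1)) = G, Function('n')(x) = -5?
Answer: Pow(Add(6, Mul(-1, I, Pow(13, Rational(1, 2)))), 2) ≈ Add(23.000, Mul(-43.267, I))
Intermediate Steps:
Function('f')(G) = Mul(7, G)
X = Mul(I, Pow(13, Rational(1, 2))) (X = Pow(Add(Add(-5, Mul(-1, -11)), -19), Rational(1, 2)) = Pow(Add(Add(-5, 11), -19), Rational(1, 2)) = Pow(Add(6, -19), Rational(1, 2)) = Pow(-13, Rational(1, 2)) = Mul(I, Pow(13, Rational(1, 2))) ≈ Mul(3.6056, I))
Pow(Add(X, Function('M')(Pow(Add(Function('f')(Add(Mul(3, Pow(-4, -1)), Mul(4, Pow(4, -1)))), 5), -1))), 2) = Pow(Add(Mul(I, Pow(13, Rational(1, 2))), -6), 2) = Pow(Add(-6, Mul(I, Pow(13, Rational(1, 2)))), 2)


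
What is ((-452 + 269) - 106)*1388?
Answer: -401132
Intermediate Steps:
((-452 + 269) - 106)*1388 = (-183 - 106)*1388 = -289*1388 = -401132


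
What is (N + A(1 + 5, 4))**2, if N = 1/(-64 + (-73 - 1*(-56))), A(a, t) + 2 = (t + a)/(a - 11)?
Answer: 105625/6561 ≈ 16.099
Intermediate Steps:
A(a, t) = -2 + (a + t)/(-11 + a) (A(a, t) = -2 + (t + a)/(a - 11) = -2 + (a + t)/(-11 + a))
N = -1/81 (N = 1/(-64 + (-73 + 56)) = 1/(-64 - 17) = 1/(-81) = -1/81 ≈ -0.012346)
(N + A(1 + 5, 4))**2 = (-1/81 + (22 + 4 - (1 + 5))/(-11 + (1 + 5)))**2 = (-1/81 + (22 + 4 - 1*6)/(-11 + 6))**2 = (-1/81 + (22 + 4 - 6)/(-5))**2 = (-1/81 - 1/5*20)**2 = (-1/81 - 4)**2 = (-325/81)**2 = 105625/6561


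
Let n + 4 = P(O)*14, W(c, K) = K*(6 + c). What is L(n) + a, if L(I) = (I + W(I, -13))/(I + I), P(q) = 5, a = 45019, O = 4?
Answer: 990273/22 ≈ 45012.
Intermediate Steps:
n = 66 (n = -4 + 5*14 = -4 + 70 = 66)
L(I) = (-78 - 12*I)/(2*I) (L(I) = (I - 13*(6 + I))/(I + I) = (I + (-78 - 13*I))/((2*I)) = (-78 - 12*I)*(1/(2*I)) = (-78 - 12*I)/(2*I))
L(n) + a = (-6 - 39/66) + 45019 = (-6 - 39*1/66) + 45019 = (-6 - 13/22) + 45019 = -145/22 + 45019 = 990273/22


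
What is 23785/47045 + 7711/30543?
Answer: 217845850/287379087 ≈ 0.75804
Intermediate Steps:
23785/47045 + 7711/30543 = 23785*(1/47045) + 7711*(1/30543) = 4757/9409 + 7711/30543 = 217845850/287379087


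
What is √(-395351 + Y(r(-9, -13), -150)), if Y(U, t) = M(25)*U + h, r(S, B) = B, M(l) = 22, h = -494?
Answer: I*√396131 ≈ 629.39*I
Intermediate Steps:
Y(U, t) = -494 + 22*U (Y(U, t) = 22*U - 494 = -494 + 22*U)
√(-395351 + Y(r(-9, -13), -150)) = √(-395351 + (-494 + 22*(-13))) = √(-395351 + (-494 - 286)) = √(-395351 - 780) = √(-396131) = I*√396131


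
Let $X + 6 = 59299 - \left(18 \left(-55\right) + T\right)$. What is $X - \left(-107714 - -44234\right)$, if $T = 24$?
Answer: $123739$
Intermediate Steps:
$X = 60259$ ($X = -6 + \left(59299 - \left(18 \left(-55\right) + 24\right)\right) = -6 + \left(59299 - \left(-990 + 24\right)\right) = -6 + \left(59299 - -966\right) = -6 + \left(59299 + 966\right) = -6 + 60265 = 60259$)
$X - \left(-107714 - -44234\right) = 60259 - \left(-107714 - -44234\right) = 60259 - \left(-107714 + 44234\right) = 60259 - -63480 = 60259 + 63480 = 123739$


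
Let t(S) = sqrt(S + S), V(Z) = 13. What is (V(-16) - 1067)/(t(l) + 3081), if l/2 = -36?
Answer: -1082458/3164235 + 4216*I/3164235 ≈ -0.34209 + 0.0013324*I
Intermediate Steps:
l = -72 (l = 2*(-36) = -72)
t(S) = sqrt(2)*sqrt(S) (t(S) = sqrt(2*S) = sqrt(2)*sqrt(S))
(V(-16) - 1067)/(t(l) + 3081) = (13 - 1067)/(sqrt(2)*sqrt(-72) + 3081) = -1054/(sqrt(2)*(6*I*sqrt(2)) + 3081) = -1054/(12*I + 3081) = -1054*(3081 - 12*I)/9492705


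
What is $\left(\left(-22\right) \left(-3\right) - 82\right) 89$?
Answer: $-1424$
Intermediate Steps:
$\left(\left(-22\right) \left(-3\right) - 82\right) 89 = \left(66 - 82\right) 89 = \left(-16\right) 89 = -1424$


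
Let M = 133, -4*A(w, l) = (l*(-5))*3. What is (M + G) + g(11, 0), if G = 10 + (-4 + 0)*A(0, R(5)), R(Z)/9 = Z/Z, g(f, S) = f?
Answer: 19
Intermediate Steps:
R(Z) = 9 (R(Z) = 9*(Z/Z) = 9*1 = 9)
A(w, l) = 15*l/4 (A(w, l) = -l*(-5)*3/4 = -(-5*l)*3/4 = -(-15)*l/4 = 15*l/4)
G = -125 (G = 10 + (-4 + 0)*((15/4)*9) = 10 - 4*135/4 = 10 - 135 = -125)
(M + G) + g(11, 0) = (133 - 125) + 11 = 8 + 11 = 19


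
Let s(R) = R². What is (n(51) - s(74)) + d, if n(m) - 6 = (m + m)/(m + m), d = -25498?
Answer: -30967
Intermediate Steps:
n(m) = 7 (n(m) = 6 + (m + m)/(m + m) = 6 + (2*m)/((2*m)) = 6 + (2*m)*(1/(2*m)) = 6 + 1 = 7)
(n(51) - s(74)) + d = (7 - 1*74²) - 25498 = (7 - 1*5476) - 25498 = (7 - 5476) - 25498 = -5469 - 25498 = -30967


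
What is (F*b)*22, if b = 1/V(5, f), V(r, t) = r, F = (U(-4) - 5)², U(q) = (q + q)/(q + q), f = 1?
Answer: 352/5 ≈ 70.400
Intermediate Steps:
U(q) = 1 (U(q) = (2*q)/((2*q)) = (2*q)*(1/(2*q)) = 1)
F = 16 (F = (1 - 5)² = (-4)² = 16)
b = ⅕ (b = 1/5 = ⅕ ≈ 0.20000)
(F*b)*22 = (16*(⅕))*22 = (16/5)*22 = 352/5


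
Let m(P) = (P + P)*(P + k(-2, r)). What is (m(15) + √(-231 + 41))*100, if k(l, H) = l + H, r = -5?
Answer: 24000 + 100*I*√190 ≈ 24000.0 + 1378.4*I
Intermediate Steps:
k(l, H) = H + l
m(P) = 2*P*(-7 + P) (m(P) = (P + P)*(P + (-5 - 2)) = (2*P)*(P - 7) = (2*P)*(-7 + P) = 2*P*(-7 + P))
(m(15) + √(-231 + 41))*100 = (2*15*(-7 + 15) + √(-231 + 41))*100 = (2*15*8 + √(-190))*100 = (240 + I*√190)*100 = 24000 + 100*I*√190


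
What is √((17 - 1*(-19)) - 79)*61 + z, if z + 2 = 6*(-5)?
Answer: -32 + 61*I*√43 ≈ -32.0 + 400.0*I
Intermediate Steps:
z = -32 (z = -2 + 6*(-5) = -2 - 30 = -32)
√((17 - 1*(-19)) - 79)*61 + z = √((17 - 1*(-19)) - 79)*61 - 32 = √((17 + 19) - 79)*61 - 32 = √(36 - 79)*61 - 32 = √(-43)*61 - 32 = (I*√43)*61 - 32 = 61*I*√43 - 32 = -32 + 61*I*√43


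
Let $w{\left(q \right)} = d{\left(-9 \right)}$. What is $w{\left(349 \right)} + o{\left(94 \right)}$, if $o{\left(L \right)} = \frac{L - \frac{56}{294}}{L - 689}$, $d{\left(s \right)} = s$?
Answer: $- \frac{22885}{2499} \approx -9.1577$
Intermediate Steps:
$w{\left(q \right)} = -9$
$o{\left(L \right)} = \frac{- \frac{4}{21} + L}{-689 + L}$ ($o{\left(L \right)} = \frac{L - \frac{4}{21}}{-689 + L} = \frac{- \frac{4}{21} + L}{-689 + L}$)
$w{\left(349 \right)} + o{\left(94 \right)} = -9 + \frac{- \frac{4}{21} + 94}{-689 + 94} = -9 + \frac{1}{-595} \cdot \frac{1970}{21} = -9 - \frac{394}{2499} = - \frac{22885}{2499}$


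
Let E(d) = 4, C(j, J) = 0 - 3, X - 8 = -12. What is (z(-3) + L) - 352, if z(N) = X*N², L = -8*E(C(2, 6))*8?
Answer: -644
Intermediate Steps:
X = -4 (X = 8 - 12 = -4)
C(j, J) = -3
L = -256 (L = -8*4*8 = -32*8 = -256)
z(N) = -4*N²
(z(-3) + L) - 352 = (-4*(-3)² - 256) - 352 = (-4*9 - 256) - 352 = (-36 - 256) - 352 = -292 - 352 = -644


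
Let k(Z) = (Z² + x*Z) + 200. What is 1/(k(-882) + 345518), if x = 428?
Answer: 1/746146 ≈ 1.3402e-6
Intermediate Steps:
k(Z) = 200 + Z² + 428*Z (k(Z) = (Z² + 428*Z) + 200 = 200 + Z² + 428*Z)
1/(k(-882) + 345518) = 1/((200 + (-882)² + 428*(-882)) + 345518) = 1/((200 + 777924 - 377496) + 345518) = 1/(400628 + 345518) = 1/746146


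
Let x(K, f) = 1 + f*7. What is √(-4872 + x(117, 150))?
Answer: I*√3821 ≈ 61.814*I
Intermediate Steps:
x(K, f) = 1 + 7*f
√(-4872 + x(117, 150)) = √(-4872 + (1 + 7*150)) = √(-4872 + (1 + 1050)) = √(-4872 + 1051) = √(-3821) = I*√3821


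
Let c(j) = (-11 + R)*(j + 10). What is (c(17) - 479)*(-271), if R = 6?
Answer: 166394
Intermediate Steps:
c(j) = -50 - 5*j (c(j) = (-11 + 6)*(j + 10) = -5*(10 + j) = -50 - 5*j)
(c(17) - 479)*(-271) = ((-50 - 5*17) - 479)*(-271) = ((-50 - 85) - 479)*(-271) = (-135 - 479)*(-271) = -614*(-271) = 166394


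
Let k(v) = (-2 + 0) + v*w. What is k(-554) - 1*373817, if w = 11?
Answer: -379913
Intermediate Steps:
k(v) = -2 + 11*v (k(v) = (-2 + 0) + v*11 = -2 + 11*v)
k(-554) - 1*373817 = (-2 + 11*(-554)) - 1*373817 = (-2 - 6094) - 373817 = -6096 - 373817 = -379913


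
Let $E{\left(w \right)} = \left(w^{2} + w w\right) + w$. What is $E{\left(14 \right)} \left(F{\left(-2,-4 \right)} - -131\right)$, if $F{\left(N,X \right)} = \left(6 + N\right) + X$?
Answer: $53186$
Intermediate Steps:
$E{\left(w \right)} = w + 2 w^{2}$ ($E{\left(w \right)} = \left(w^{2} + w^{2}\right) + w = 2 w^{2} + w = w + 2 w^{2}$)
$F{\left(N,X \right)} = 6 + N + X$
$E{\left(14 \right)} \left(F{\left(-2,-4 \right)} - -131\right) = 14 \left(1 + 2 \cdot 14\right) \left(\left(6 - 2 - 4\right) - -131\right) = 14 \left(1 + 28\right) \left(0 + 131\right) = 14 \cdot 29 \cdot 131 = 406 \cdot 131 = 53186$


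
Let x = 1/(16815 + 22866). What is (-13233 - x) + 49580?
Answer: 1442285306/39681 ≈ 36347.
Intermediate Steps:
x = 1/39681 ≈ 2.5201e-5
(-13233 - x) + 49580 = (-13233 - 1*1/39681) + 49580 = (-13233 - 1/39681) + 49580 = -525098674/39681 + 49580 = 1442285306/39681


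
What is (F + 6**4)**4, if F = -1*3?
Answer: 2795079078801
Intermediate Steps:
F = -3
(F + 6**4)**4 = (-3 + 6**4)**4 = (-3 + 1296)**4 = 1293**4 = 2795079078801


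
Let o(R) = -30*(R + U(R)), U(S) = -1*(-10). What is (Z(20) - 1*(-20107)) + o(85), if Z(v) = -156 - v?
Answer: 17081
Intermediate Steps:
U(S) = 10
o(R) = -300 - 30*R (o(R) = -30*(R + 10) = -30*(10 + R) = -300 - 30*R)
(Z(20) - 1*(-20107)) + o(85) = ((-156 - 1*20) - 1*(-20107)) + (-300 - 30*85) = ((-156 - 20) + 20107) + (-300 - 2550) = (-176 + 20107) - 2850 = 19931 - 2850 = 17081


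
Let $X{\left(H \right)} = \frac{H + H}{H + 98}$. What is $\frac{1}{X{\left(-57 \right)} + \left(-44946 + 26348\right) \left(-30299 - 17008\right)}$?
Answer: $\frac{41}{36072438912} \approx 1.1366 \cdot 10^{-9}$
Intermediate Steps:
$X{\left(H \right)} = \frac{2 H}{98 + H}$
$\frac{1}{X{\left(-57 \right)} + \left(-44946 + 26348\right) \left(-30299 - 17008\right)} = \frac{1}{2 \left(-57\right) \frac{1}{98 - 57} + \left(-44946 + 26348\right) \left(-30299 - 17008\right)} = \frac{1}{2 \left(-57\right) \frac{1}{41} - -879815586} = \frac{1}{2 \left(-57\right) \frac{1}{41} + 879815586} = \frac{1}{- \frac{114}{41} + 879815586} = \frac{1}{\frac{36072438912}{41}} = \frac{41}{36072438912}$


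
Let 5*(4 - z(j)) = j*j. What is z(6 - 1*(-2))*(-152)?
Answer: 6688/5 ≈ 1337.6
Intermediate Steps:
z(j) = 4 - j²/5 (z(j) = 4 - j*j/5 = 4 - j²/5)
z(6 - 1*(-2))*(-152) = (4 - (6 - 1*(-2))²/5)*(-152) = (4 - (6 + 2)²/5)*(-152) = (4 - ⅕*8²)*(-152) = (4 - ⅕*64)*(-152) = (4 - 64/5)*(-152) = -44/5*(-152) = 6688/5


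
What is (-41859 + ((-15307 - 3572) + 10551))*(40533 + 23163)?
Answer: -3196711152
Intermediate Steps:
(-41859 + ((-15307 - 3572) + 10551))*(40533 + 23163) = (-41859 + (-18879 + 10551))*63696 = (-41859 - 8328)*63696 = -50187*63696 = -3196711152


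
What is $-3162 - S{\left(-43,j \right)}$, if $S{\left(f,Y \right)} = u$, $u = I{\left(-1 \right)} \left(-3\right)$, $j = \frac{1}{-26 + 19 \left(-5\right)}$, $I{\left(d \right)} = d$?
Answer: $-3165$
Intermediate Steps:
$j = - \frac{1}{121}$ ($j = \frac{1}{-26 - 95} = \frac{1}{-121} = - \frac{1}{121} \approx -0.0082645$)
$u = 3$ ($u = \left(-1\right) \left(-3\right) = 3$)
$S{\left(f,Y \right)} = 3$
$-3162 - S{\left(-43,j \right)} = -3162 - 3 = -3165$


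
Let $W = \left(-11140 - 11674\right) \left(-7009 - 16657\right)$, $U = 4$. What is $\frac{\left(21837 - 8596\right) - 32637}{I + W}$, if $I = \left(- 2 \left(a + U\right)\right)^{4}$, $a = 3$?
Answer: $- \frac{4849}{134988635} \approx -3.5922 \cdot 10^{-5}$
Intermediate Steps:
$W = 539916124$ ($W = \left(-22814\right) \left(-23666\right) = 539916124$)
$I = 38416$ ($I = \left(- 2 \left(3 + 4\right)\right)^{4} = \left(\left(-2\right) 7\right)^{4} = \left(-14\right)^{4} = 38416$)
$\frac{\left(21837 - 8596\right) - 32637}{I + W} = \frac{\left(21837 - 8596\right) - 32637}{38416 + 539916124} = \frac{13241 - 32637}{539954540} = \left(-19396\right) \frac{1}{539954540} = - \frac{4849}{134988635}$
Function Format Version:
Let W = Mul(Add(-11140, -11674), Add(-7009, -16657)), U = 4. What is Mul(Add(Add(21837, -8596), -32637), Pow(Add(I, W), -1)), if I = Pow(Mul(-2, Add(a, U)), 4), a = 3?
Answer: Rational(-4849, 134988635) ≈ -3.5922e-5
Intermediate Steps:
W = 539916124 (W = Mul(-22814, -23666) = 539916124)
I = 38416 (I = Pow(Mul(-2, Add(3, 4)), 4) = Pow(Mul(-2, 7), 4) = Pow(-14, 4) = 38416)
Mul(Add(Add(21837, -8596), -32637), Pow(Add(I, W), -1)) = Mul(Add(Add(21837, -8596), -32637), Pow(Add(38416, 539916124), -1)) = Mul(Add(13241, -32637), Pow(539954540, -1)) = Mul(-19396, Rational(1, 539954540)) = Rational(-4849, 134988635)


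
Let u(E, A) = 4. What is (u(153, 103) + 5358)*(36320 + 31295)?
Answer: 362551630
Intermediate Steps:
(u(153, 103) + 5358)*(36320 + 31295) = (4 + 5358)*(36320 + 31295) = 5362*67615 = 362551630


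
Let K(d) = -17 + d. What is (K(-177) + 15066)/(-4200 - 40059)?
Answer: -14872/44259 ≈ -0.33602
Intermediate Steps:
(K(-177) + 15066)/(-4200 - 40059) = ((-17 - 177) + 15066)/(-4200 - 40059) = (-194 + 15066)/(-44259) = 14872*(-1/44259) = -14872/44259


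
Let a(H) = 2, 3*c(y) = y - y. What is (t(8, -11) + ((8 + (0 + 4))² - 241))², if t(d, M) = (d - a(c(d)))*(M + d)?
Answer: 13225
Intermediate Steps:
c(y) = 0 (c(y) = (y - y)/3 = (⅓)*0 = 0)
t(d, M) = (-2 + d)*(M + d) (t(d, M) = (d - 1*2)*(M + d) = (d - 2)*(M + d) = (-2 + d)*(M + d))
(t(8, -11) + ((8 + (0 + 4))² - 241))² = ((8² - 2*(-11) - 2*8 - 11*8) + ((8 + (0 + 4))² - 241))² = ((64 + 22 - 16 - 88) + ((8 + 4)² - 241))² = (-18 + (12² - 241))² = (-18 + (144 - 241))² = (-18 - 97)² = (-115)² = 13225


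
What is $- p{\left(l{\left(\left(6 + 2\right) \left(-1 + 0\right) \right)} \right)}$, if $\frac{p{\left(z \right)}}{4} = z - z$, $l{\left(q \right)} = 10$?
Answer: $0$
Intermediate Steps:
$p{\left(z \right)} = 0$ ($p{\left(z \right)} = 4 \left(z - z\right) = 4 \cdot 0 = 0$)
$- p{\left(l{\left(\left(6 + 2\right) \left(-1 + 0\right) \right)} \right)} = \left(-1\right) 0 = 0$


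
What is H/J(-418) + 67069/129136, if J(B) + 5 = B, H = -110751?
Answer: 4776770441/18208176 ≈ 262.34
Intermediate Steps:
J(B) = -5 + B
H/J(-418) + 67069/129136 = -110751/(-5 - 418) + 67069/129136 = -110751/(-423) + 67069*(1/129136) = -110751*(-1/423) + 67069/129136 = 36917/141 + 67069/129136 = 4776770441/18208176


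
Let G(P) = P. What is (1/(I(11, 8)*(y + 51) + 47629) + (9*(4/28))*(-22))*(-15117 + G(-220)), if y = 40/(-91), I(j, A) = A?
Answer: 1896237471779/4371047 ≈ 4.3382e+5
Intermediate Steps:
y = -40/91 (y = 40*(-1/91) = -40/91 ≈ -0.43956)
(1/(I(11, 8)*(y + 51) + 47629) + (9*(4/28))*(-22))*(-15117 + G(-220)) = (1/(8*(-40/91 + 51) + 47629) + (9*(4/28))*(-22))*(-15117 - 220) = (1/(8*(4601/91) + 47629) + (9*(4*(1/28)))*(-22))*(-15337) = (1/(36808/91 + 47629) + (9*(⅐))*(-22))*(-15337) = (1/(4371047/91) + (9/7)*(-22))*(-15337) = (91/4371047 - 198/7)*(-15337) = -865466669/30597329*(-15337) = 1896237471779/4371047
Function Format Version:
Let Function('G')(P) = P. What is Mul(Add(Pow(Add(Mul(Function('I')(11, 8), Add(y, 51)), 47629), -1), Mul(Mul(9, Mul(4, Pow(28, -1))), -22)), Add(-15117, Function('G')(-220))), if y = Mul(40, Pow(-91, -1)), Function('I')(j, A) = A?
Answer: Rational(1896237471779, 4371047) ≈ 4.3382e+5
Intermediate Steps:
y = Rational(-40, 91) (y = Mul(40, Rational(-1, 91)) = Rational(-40, 91) ≈ -0.43956)
Mul(Add(Pow(Add(Mul(Function('I')(11, 8), Add(y, 51)), 47629), -1), Mul(Mul(9, Mul(4, Pow(28, -1))), -22)), Add(-15117, Function('G')(-220))) = Mul(Add(Pow(Add(Mul(8, Add(Rational(-40, 91), 51)), 47629), -1), Mul(Mul(9, Mul(4, Pow(28, -1))), -22)), Add(-15117, -220)) = Mul(Add(Pow(Add(Mul(8, Rational(4601, 91)), 47629), -1), Mul(Mul(9, Mul(4, Rational(1, 28))), -22)), -15337) = Mul(Add(Pow(Add(Rational(36808, 91), 47629), -1), Mul(Mul(9, Rational(1, 7)), -22)), -15337) = Mul(Add(Pow(Rational(4371047, 91), -1), Mul(Rational(9, 7), -22)), -15337) = Mul(Add(Rational(91, 4371047), Rational(-198, 7)), -15337) = Mul(Rational(-865466669, 30597329), -15337) = Rational(1896237471779, 4371047)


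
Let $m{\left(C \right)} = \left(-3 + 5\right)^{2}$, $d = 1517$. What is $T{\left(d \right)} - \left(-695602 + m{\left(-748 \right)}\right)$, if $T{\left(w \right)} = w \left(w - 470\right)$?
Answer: $2283897$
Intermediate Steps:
$m{\left(C \right)} = 4$ ($m{\left(C \right)} = 2^{2} = 4$)
$T{\left(w \right)} = w \left(-470 + w\right)$
$T{\left(d \right)} - \left(-695602 + m{\left(-748 \right)}\right) = 1517 \left(-470 + 1517\right) - \left(-695602 + 4\right) = 1517 \cdot 1047 - -695598 = 1588299 + 695598 = 2283897$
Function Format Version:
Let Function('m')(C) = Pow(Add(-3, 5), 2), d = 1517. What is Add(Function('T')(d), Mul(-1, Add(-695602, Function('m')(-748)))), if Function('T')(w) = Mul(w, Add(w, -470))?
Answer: 2283897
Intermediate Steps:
Function('m')(C) = 4 (Function('m')(C) = Pow(2, 2) = 4)
Function('T')(w) = Mul(w, Add(-470, w))
Add(Function('T')(d), Mul(-1, Add(-695602, Function('m')(-748)))) = Add(Mul(1517, Add(-470, 1517)), Mul(-1, Add(-695602, 4))) = Add(Mul(1517, 1047), Mul(-1, -695598)) = Add(1588299, 695598) = 2283897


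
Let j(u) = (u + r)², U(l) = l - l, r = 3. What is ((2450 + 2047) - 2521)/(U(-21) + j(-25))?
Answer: 494/121 ≈ 4.0826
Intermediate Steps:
U(l) = 0
j(u) = (3 + u)² (j(u) = (u + 3)² = (3 + u)²)
((2450 + 2047) - 2521)/(U(-21) + j(-25)) = ((2450 + 2047) - 2521)/(0 + (3 - 25)²) = (4497 - 2521)/(0 + (-22)²) = 1976/(0 + 484) = 1976/484 = 1976*(1/484) = 494/121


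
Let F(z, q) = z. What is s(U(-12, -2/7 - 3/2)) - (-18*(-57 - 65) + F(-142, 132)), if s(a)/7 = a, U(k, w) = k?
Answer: -2138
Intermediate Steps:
s(a) = 7*a
s(U(-12, -2/7 - 3/2)) - (-18*(-57 - 65) + F(-142, 132)) = 7*(-12) - (-18*(-57 - 65) - 142) = -84 - (-18*(-122) - 142) = -84 - (2196 - 142) = -84 - 1*2054 = -84 - 2054 = -2138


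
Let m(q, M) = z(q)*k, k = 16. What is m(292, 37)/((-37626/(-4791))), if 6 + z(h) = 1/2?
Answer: -70268/6271 ≈ -11.205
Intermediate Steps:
z(h) = -11/2 (z(h) = -6 + 1/2 = -6 + ½ = -11/2)
m(q, M) = -88 (m(q, M) = -11/2*16 = -88)
m(292, 37)/((-37626/(-4791))) = -88/((-37626/(-4791))) = -88/((-37626*(-1/4791))) = -88/12542/1597 = -88*1597/12542 = -70268/6271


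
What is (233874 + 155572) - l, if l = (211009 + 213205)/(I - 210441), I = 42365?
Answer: 32728475055/84038 ≈ 3.8945e+5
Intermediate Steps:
l = -212107/84038 (l = (211009 + 213205)/(42365 - 210441) = 424214/(-168076) = 424214*(-1/168076) = -212107/84038 ≈ -2.5239)
(233874 + 155572) - l = (233874 + 155572) - 1*(-212107/84038) = 389446 + 212107/84038 = 32728475055/84038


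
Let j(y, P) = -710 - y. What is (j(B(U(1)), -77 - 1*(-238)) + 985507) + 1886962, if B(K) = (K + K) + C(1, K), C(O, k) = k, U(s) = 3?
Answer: 2871750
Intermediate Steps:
B(K) = 3*K (B(K) = (K + K) + K = 2*K + K = 3*K)
(j(B(U(1)), -77 - 1*(-238)) + 985507) + 1886962 = ((-710 - 3*3) + 985507) + 1886962 = ((-710 - 1*9) + 985507) + 1886962 = ((-710 - 9) + 985507) + 1886962 = (-719 + 985507) + 1886962 = 984788 + 1886962 = 2871750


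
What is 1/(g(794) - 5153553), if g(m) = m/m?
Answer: -1/5153552 ≈ -1.9404e-7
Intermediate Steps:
g(m) = 1
1/(g(794) - 5153553) = 1/(1 - 5153553) = 1/(-5153552) = -1/5153552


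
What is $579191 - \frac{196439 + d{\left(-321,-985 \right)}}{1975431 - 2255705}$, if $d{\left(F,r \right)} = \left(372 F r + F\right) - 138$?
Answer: $\frac{81224997567}{140137} \approx 5.7961 \cdot 10^{5}$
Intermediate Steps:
$d{\left(F,r \right)} = -138 + F + 372 F r$ ($d{\left(F,r \right)} = \left(372 F r + F\right) - 138 = \left(F + 372 F r\right) - 138 = -138 + F + 372 F r$)
$579191 - \frac{196439 + d{\left(-321,-985 \right)}}{1975431 - 2255705} = 579191 - \frac{196439 - \left(459 - 117620820\right)}{1975431 - 2255705} = 579191 - \frac{196439 - -117620361}{-280274} = 579191 - \left(196439 + 117620361\right) \left(- \frac{1}{280274}\right) = 579191 - 117816800 \left(- \frac{1}{280274}\right) = 579191 - - \frac{58908400}{140137} = 579191 + \frac{58908400}{140137} = \frac{81224997567}{140137}$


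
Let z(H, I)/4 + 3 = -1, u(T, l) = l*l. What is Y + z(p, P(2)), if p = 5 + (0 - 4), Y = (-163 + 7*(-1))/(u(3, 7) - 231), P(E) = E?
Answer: -1371/91 ≈ -15.066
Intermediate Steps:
u(T, l) = l²
Y = 85/91 (Y = (-163 + 7*(-1))/(7² - 231) = (-163 - 7)/(49 - 231) = -170/(-182) = -170*(-1/182) = 85/91 ≈ 0.93407)
p = 1 (p = 5 - 4 = 1)
z(H, I) = -16 (z(H, I) = -12 + 4*(-1) = -12 - 4 = -16)
Y + z(p, P(2)) = 85/91 - 16 = -1371/91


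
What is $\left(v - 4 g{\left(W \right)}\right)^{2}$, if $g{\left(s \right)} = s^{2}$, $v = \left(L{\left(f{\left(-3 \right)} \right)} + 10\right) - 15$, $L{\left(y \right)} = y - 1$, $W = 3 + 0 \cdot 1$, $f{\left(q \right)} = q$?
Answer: $2025$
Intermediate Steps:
$W = 3$ ($W = 3 + 0 = 3$)
$L{\left(y \right)} = -1 + y$
$v = -9$ ($v = \left(\left(-1 - 3\right) + 10\right) - 15 = \left(-4 + 10\right) - 15 = 6 - 15 = -9$)
$\left(v - 4 g{\left(W \right)}\right)^{2} = \left(-9 - 4 \cdot 3^{2}\right)^{2} = \left(-9 - 36\right)^{2} = \left(-45\right)^{2} = 2025$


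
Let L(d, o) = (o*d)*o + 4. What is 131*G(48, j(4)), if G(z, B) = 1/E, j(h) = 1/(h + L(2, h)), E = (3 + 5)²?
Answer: 131/64 ≈ 2.0469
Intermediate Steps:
L(d, o) = 4 + d*o² (L(d, o) = (d*o)*o + 4 = d*o² + 4 = 4 + d*o²)
E = 64 (E = 8² = 64)
j(h) = 1/(4 + h + 2*h²) (j(h) = 1/(h + (4 + 2*h²)) = 1/(4 + h + 2*h²))
G(z, B) = 1/64
131*G(48, j(4)) = 131*(1/64) = 131/64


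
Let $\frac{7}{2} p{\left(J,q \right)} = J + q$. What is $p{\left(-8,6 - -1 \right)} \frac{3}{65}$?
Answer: $- \frac{6}{455} \approx -0.013187$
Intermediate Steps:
$p{\left(J,q \right)} = \frac{2 J}{7} + \frac{2 q}{7}$ ($p{\left(J,q \right)} = \frac{2 \left(J + q\right)}{7} = \frac{2 J}{7} + \frac{2 q}{7}$)
$p{\left(-8,6 - -1 \right)} \frac{3}{65} = \left(\frac{2}{7} \left(-8\right) + \frac{2 \left(6 - -1\right)}{7}\right) \frac{3}{65} = \left(- \frac{16}{7} + \frac{2 \left(6 + 1\right)}{7}\right) 3 \cdot \frac{1}{65} = \left(- \frac{16}{7} + \frac{2}{7} \cdot 7\right) \frac{3}{65} = \left(- \frac{16}{7} + 2\right) \frac{3}{65} = \left(- \frac{2}{7}\right) \frac{3}{65} = - \frac{6}{455}$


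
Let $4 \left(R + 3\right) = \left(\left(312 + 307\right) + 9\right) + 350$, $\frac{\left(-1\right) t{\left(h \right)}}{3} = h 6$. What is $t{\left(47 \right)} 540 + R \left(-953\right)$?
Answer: $- \frac{1373979}{2} \approx -6.8699 \cdot 10^{5}$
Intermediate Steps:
$t{\left(h \right)} = - 18 h$ ($t{\left(h \right)} = - 3 h 6 = - 3 \cdot 6 h = - 18 h$)
$R = \frac{483}{2}$ ($R = -3 + \frac{\left(\left(312 + 307\right) + 9\right) + 350}{4} = -3 + \frac{\left(619 + 9\right) + 350}{4} = -3 + \frac{628 + 350}{4} = -3 + \frac{1}{4} \cdot 978 = -3 + \frac{489}{2} = \frac{483}{2} \approx 241.5$)
$t{\left(47 \right)} 540 + R \left(-953\right) = \left(-18\right) 47 \cdot 540 + \frac{483}{2} \left(-953\right) = \left(-846\right) 540 - \frac{460299}{2} = -456840 - \frac{460299}{2} = - \frac{1373979}{2}$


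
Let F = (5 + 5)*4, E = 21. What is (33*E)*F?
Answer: 27720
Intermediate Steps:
F = 40 (F = 10*4 = 40)
(33*E)*F = (33*21)*40 = 693*40 = 27720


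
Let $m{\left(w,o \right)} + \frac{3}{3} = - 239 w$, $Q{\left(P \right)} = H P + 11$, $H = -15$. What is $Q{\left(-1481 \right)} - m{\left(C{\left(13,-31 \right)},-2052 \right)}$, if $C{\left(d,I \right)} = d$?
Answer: $25334$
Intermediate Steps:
$Q{\left(P \right)} = 11 - 15 P$ ($Q{\left(P \right)} = - 15 P + 11 = 11 - 15 P$)
$m{\left(w,o \right)} = -1 - 239 w$
$Q{\left(-1481 \right)} - m{\left(C{\left(13,-31 \right)},-2052 \right)} = \left(11 - -22215\right) - \left(-1 - 3107\right) = \left(11 + 22215\right) - \left(-1 - 3107\right) = 22226 - -3108 = 22226 + 3108 = 25334$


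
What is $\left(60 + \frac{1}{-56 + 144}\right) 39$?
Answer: $\frac{205959}{88} \approx 2340.4$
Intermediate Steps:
$\left(60 + \frac{1}{-56 + 144}\right) 39 = \left(60 + \frac{1}{88}\right) 39 = \frac{5281}{88} \cdot 39 = \frac{205959}{88}$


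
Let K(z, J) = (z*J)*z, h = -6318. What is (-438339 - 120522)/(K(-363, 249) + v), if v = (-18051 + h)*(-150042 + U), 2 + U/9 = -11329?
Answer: -186287/2058103410 ≈ -9.0514e-5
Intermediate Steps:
U = -101979 (U = -18 + 9*(-11329) = -18 - 101961 = -101979)
K(z, J) = J*z**2 (K(z, J) = (J*z)*z = J*z**2)
v = 6141499749 (v = (-18051 - 6318)*(-150042 - 101979) = -24369*(-252021) = 6141499749)
(-438339 - 120522)/(K(-363, 249) + v) = (-438339 - 120522)/(249*(-363)**2 + 6141499749) = -558861/(249*131769 + 6141499749) = -558861/(32810481 + 6141499749) = -558861/6174310230 = -558861*1/6174310230 = -186287/2058103410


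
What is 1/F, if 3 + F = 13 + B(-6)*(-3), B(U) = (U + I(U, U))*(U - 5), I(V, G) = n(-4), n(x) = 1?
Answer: -1/155 ≈ -0.0064516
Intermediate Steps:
I(V, G) = 1
B(U) = (1 + U)*(-5 + U) (B(U) = (U + 1)*(U - 5) = (1 + U)*(-5 + U))
F = -155 (F = -3 + (13 + (-5 + (-6)² - 4*(-6))*(-3)) = -3 + (13 + (-5 + 36 + 24)*(-3)) = -3 + (13 + 55*(-3)) = -3 + (13 - 165) = -3 - 152 = -155)
1/F = 1/(-155) = -1/155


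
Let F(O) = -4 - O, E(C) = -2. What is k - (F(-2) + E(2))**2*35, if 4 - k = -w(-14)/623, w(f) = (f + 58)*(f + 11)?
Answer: -346520/623 ≈ -556.21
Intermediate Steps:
w(f) = (11 + f)*(58 + f) (w(f) = (58 + f)*(11 + f) = (11 + f)*(58 + f))
k = 2360/623 (k = 4 - (-(638 + (-14)**2 + 69*(-14)))/623 = 4 - (-(638 + 196 - 966))/623 = 4 - (-1*(-132))/623 = 4 - 132/623 = 2360/623 ≈ 3.7881)
k - (F(-2) + E(2))**2*35 = 2360/623 - ((-4 - 1*(-2)) - 2)**2*35 = 2360/623 - ((-4 + 2) - 2)**2*35 = 2360/623 - (-2 - 2)**2*35 = 2360/623 - (-4)**2*35 = 2360/623 - 16*35 = 2360/623 - 1*560 = 2360/623 - 560 = -346520/623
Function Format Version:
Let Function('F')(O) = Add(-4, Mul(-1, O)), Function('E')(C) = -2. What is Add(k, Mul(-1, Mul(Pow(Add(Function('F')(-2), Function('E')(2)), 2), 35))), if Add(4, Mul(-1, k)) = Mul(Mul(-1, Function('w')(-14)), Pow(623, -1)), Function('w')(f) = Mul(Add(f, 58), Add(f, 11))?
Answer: Rational(-346520, 623) ≈ -556.21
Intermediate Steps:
Function('w')(f) = Mul(Add(11, f), Add(58, f)) (Function('w')(f) = Mul(Add(58, f), Add(11, f)) = Mul(Add(11, f), Add(58, f)))
k = Rational(2360, 623) (k = Add(4, Mul(-1, Mul(Mul(-1, Add(638, Pow(-14, 2), Mul(69, -14))), Pow(623, -1)))) = Add(4, Mul(-1, Mul(Mul(-1, Add(638, 196, -966)), Rational(1, 623)))) = Add(4, Mul(-1, Mul(Mul(-1, -132), Rational(1, 623)))) = Add(4, Mul(-1, Mul(132, Rational(1, 623)))) = Add(4, Mul(-1, Rational(132, 623))) = Add(4, Rational(-132, 623)) = Rational(2360, 623) ≈ 3.7881)
Add(k, Mul(-1, Mul(Pow(Add(Function('F')(-2), Function('E')(2)), 2), 35))) = Add(Rational(2360, 623), Mul(-1, Mul(Pow(Add(Add(-4, Mul(-1, -2)), -2), 2), 35))) = Add(Rational(2360, 623), Mul(-1, Mul(Pow(Add(Add(-4, 2), -2), 2), 35))) = Add(Rational(2360, 623), Mul(-1, Mul(Pow(Add(-2, -2), 2), 35))) = Add(Rational(2360, 623), Mul(-1, Mul(Pow(-4, 2), 35))) = Add(Rational(2360, 623), Mul(-1, Mul(16, 35))) = Add(Rational(2360, 623), Mul(-1, 560)) = Add(Rational(2360, 623), -560) = Rational(-346520, 623)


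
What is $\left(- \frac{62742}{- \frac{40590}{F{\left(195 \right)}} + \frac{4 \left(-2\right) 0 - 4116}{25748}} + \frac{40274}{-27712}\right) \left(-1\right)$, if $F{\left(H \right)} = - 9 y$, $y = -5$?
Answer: $- \frac{5479086592613}{80464604768} \approx -68.093$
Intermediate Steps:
$F{\left(H \right)} = 45$ ($F{\left(H \right)} = \left(-9\right) \left(-5\right) = 45$)
$\left(- \frac{62742}{- \frac{40590}{F{\left(195 \right)}} + \frac{4 \left(-2\right) 0 - 4116}{25748}} + \frac{40274}{-27712}\right) \left(-1\right) = \left(- \frac{62742}{- \frac{40590}{45} + \frac{4 \left(-2\right) 0 - 4116}{25748}} + \frac{40274}{-27712}\right) \left(-1\right) = \left(- \frac{62742}{\left(-40590\right) \frac{1}{45} + \left(\left(-8\right) 0 - 4116\right) \frac{1}{25748}} + 40274 \left(- \frac{1}{27712}\right)\right) \left(-1\right) = \left(- \frac{62742}{-902 + \left(0 - 4116\right) \frac{1}{25748}} - \frac{20137}{13856}\right) \left(-1\right) = \left(- \frac{62742}{-902 - \frac{1029}{6437}} - \frac{20137}{13856}\right) \left(-1\right) = \left(- \frac{62742}{- \frac{5807203}{6437}} - \frac{20137}{13856}\right) \left(-1\right) = \left(\left(-62742\right) \left(- \frac{6437}{5807203}\right) - \frac{20137}{13856}\right) \left(-1\right) = \left(\frac{403870254}{5807203} - \frac{20137}{13856}\right) \left(-1\right) = \frac{5479086592613}{80464604768} \left(-1\right) = - \frac{5479086592613}{80464604768}$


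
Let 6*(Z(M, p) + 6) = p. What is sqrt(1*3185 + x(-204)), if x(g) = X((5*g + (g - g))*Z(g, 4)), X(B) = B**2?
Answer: sqrt(29596785) ≈ 5440.3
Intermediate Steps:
Z(M, p) = -6 + p/6
x(g) = 6400*g**2/9 (x(g) = ((5*g + (g - g))*(-6 + (1/6)*4))**2 = ((5*g + 0)*(-6 + 2/3))**2 = ((5*g)*(-16/3))**2 = (-80*g/3)**2 = 6400*g**2/9)
sqrt(1*3185 + x(-204)) = sqrt(1*3185 + (6400/9)*(-204)**2) = sqrt(3185 + (6400/9)*41616) = sqrt(3185 + 29593600) = sqrt(29596785)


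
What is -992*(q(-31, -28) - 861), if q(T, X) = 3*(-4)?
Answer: 866016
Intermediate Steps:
q(T, X) = -12
-992*(q(-31, -28) - 861) = -992*(-12 - 861) = -992*(-873) = 866016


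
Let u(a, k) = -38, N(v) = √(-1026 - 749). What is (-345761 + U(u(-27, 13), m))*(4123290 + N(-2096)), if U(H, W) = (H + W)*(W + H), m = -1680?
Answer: 10744316520270 + 13028815*I*√71 ≈ 1.0744e+13 + 1.0978e+8*I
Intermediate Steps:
N(v) = 5*I*√71 (N(v) = √(-1775) = 5*I*√71)
U(H, W) = (H + W)² (U(H, W) = (H + W)*(H + W) = (H + W)²)
(-345761 + U(u(-27, 13), m))*(4123290 + N(-2096)) = (-345761 + (-38 - 1680)²)*(4123290 + 5*I*√71) = (-345761 + (-1718)²)*(4123290 + 5*I*√71) = (-345761 + 2951524)*(4123290 + 5*I*√71) = 2605763*(4123290 + 5*I*√71) = 10744316520270 + 13028815*I*√71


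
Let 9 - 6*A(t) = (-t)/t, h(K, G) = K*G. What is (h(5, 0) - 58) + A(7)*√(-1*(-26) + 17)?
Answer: -58 + 5*√43/3 ≈ -47.071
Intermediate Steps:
h(K, G) = G*K
A(t) = 5/3 (A(t) = 3/2 - (-t)/(6*t) = 3/2 - ⅙*(-1) = 3/2 + ⅙ = 5/3)
(h(5, 0) - 58) + A(7)*√(-1*(-26) + 17) = (0*5 - 58) + 5*√(-1*(-26) + 17)/3 = (0 - 58) + 5*√(26 + 17)/3 = -58 + 5*√43/3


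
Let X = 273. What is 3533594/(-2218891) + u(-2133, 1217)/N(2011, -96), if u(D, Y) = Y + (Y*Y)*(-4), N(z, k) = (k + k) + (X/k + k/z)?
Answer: 845721136818645590/27828569842387 ≈ 30390.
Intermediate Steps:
N(z, k) = 2*k + 273/k + k/z (N(z, k) = (k + k) + (273/k + k/z) = 2*k + (273/k + k/z) = 2*k + 273/k + k/z)
u(D, Y) = Y - 4*Y**2 (u(D, Y) = Y + Y**2*(-4) = Y - 4*Y**2)
3533594/(-2218891) + u(-2133, 1217)/N(2011, -96) = 3533594/(-2218891) + (1217*(1 - 4*1217))/(2*(-96) + 273/(-96) - 96/2011) = 3533594*(-1/2218891) + (1217*(1 - 4868))/(-192 + 273*(-1/96) - 96*1/2011) = -3533594/2218891 + (1217*(-4867))/(-192 - 91/32 - 96/2011) = -3533594/2218891 - 5923139/(-12541657/64352) = -3533594/2218891 - 5923139*(-64352/12541657) = -3533594/2218891 + 381165840928/12541657 = 845721136818645590/27828569842387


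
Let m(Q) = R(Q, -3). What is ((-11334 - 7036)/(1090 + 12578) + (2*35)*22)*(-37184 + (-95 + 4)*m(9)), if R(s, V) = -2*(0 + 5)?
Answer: -190713728975/3417 ≈ -5.5813e+7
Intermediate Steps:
R(s, V) = -10 (R(s, V) = -2*5 = -10)
m(Q) = -10
((-11334 - 7036)/(1090 + 12578) + (2*35)*22)*(-37184 + (-95 + 4)*m(9)) = ((-11334 - 7036)/(1090 + 12578) + (2*35)*22)*(-37184 + (-95 + 4)*(-10)) = (-18370/13668 + 70*22)*(-37184 - 91*(-10)) = (-18370*1/13668 + 1540)*(-37184 + 910) = (-9185/6834 + 1540)*(-36274) = (10515175/6834)*(-36274) = -190713728975/3417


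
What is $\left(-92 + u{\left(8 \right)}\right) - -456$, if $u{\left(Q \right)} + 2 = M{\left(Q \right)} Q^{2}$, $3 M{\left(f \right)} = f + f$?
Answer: $\frac{2110}{3} \approx 703.33$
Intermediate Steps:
$M{\left(f \right)} = \frac{2 f}{3}$ ($M{\left(f \right)} = \frac{f + f}{3} = \frac{2 f}{3}$)
$u{\left(Q \right)} = -2 + \frac{2 Q^{3}}{3}$ ($u{\left(Q \right)} = -2 + \frac{2 Q}{3} Q^{2} = -2 + \frac{2 Q^{3}}{3}$)
$\left(-92 + u{\left(8 \right)}\right) - -456 = \left(-92 - \left(2 - \frac{2 \cdot 8^{3}}{3}\right)\right) - -456 = \left(-92 + \left(-2 + \frac{2}{3} \cdot 512\right)\right) + 456 = \left(-92 + \left(-2 + \frac{1024}{3}\right)\right) + 456 = \left(-92 + \frac{1018}{3}\right) + 456 = \frac{742}{3} + 456 = \frac{2110}{3}$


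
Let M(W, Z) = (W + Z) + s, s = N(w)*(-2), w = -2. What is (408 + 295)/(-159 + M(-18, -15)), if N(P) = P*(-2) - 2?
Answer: -703/196 ≈ -3.5867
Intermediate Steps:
N(P) = -2 - 2*P (N(P) = -2*P - 2 = -2 - 2*P)
s = -4 (s = (-2 - 2*(-2))*(-2) = (-2 + 4)*(-2) = 2*(-2) = -4)
M(W, Z) = -4 + W + Z (M(W, Z) = (W + Z) - 4 = -4 + W + Z)
(408 + 295)/(-159 + M(-18, -15)) = (408 + 295)/(-159 + (-4 - 18 - 15)) = 703/(-159 - 37) = 703/(-196) = 703*(-1/196) = -703/196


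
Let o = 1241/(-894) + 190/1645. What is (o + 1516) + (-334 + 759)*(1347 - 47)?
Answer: 162950135699/294126 ≈ 5.5402e+5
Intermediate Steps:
o = -374317/294126 (o = 1241*(-1/894) + 190*(1/1645) = -1241/894 + 38/329 = -374317/294126 ≈ -1.2726)
(o + 1516) + (-334 + 759)*(1347 - 47) = (-374317/294126 + 1516) + (-334 + 759)*(1347 - 47) = 445520699/294126 + 425*1300 = 445520699/294126 + 552500 = 162950135699/294126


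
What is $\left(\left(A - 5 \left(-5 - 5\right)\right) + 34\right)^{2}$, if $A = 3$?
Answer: $7569$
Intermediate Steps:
$\left(\left(A - 5 \left(-5 - 5\right)\right) + 34\right)^{2} = \left(\left(3 - 5 \left(-5 - 5\right)\right) + 34\right)^{2} = \left(\left(3 - -50\right) + 34\right)^{2} = \left(\left(3 + 50\right) + 34\right)^{2} = \left(53 + 34\right)^{2} = 87^{2} = 7569$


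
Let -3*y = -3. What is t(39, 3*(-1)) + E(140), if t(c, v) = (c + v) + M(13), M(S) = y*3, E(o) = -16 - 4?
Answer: 19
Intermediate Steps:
y = 1 (y = -⅓*(-3) = 1)
E(o) = -20
M(S) = 3 (M(S) = 1*3 = 3)
t(c, v) = 3 + c + v (t(c, v) = (c + v) + 3 = 3 + c + v)
t(39, 3*(-1)) + E(140) = (3 + 39 + 3*(-1)) - 20 = (3 + 39 - 3) - 20 = 39 - 20 = 19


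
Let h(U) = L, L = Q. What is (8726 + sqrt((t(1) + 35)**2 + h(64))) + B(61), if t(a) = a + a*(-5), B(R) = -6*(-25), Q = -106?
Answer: 8876 + 3*sqrt(95) ≈ 8905.2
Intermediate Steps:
B(R) = 150
t(a) = -4*a (t(a) = a - 5*a = -4*a)
L = -106
h(U) = -106
(8726 + sqrt((t(1) + 35)**2 + h(64))) + B(61) = (8726 + sqrt((-4*1 + 35)**2 - 106)) + 150 = (8726 + sqrt((-4 + 35)**2 - 106)) + 150 = (8726 + sqrt(31**2 - 106)) + 150 = (8726 + sqrt(961 - 106)) + 150 = (8726 + sqrt(855)) + 150 = (8726 + 3*sqrt(95)) + 150 = 8876 + 3*sqrt(95)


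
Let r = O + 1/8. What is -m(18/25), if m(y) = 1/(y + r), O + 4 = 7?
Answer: -200/769 ≈ -0.26008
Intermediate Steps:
O = 3 (O = -4 + 7 = 3)
r = 25/8 (r = 3 + 1/8 = 3 + 1*(⅛) = 3 + ⅛ = 25/8 ≈ 3.1250)
m(y) = 1/(25/8 + y) (m(y) = 1/(y + 25/8) = 1/(25/8 + y))
-m(18/25) = -8/(25 + 8*(18/25)) = -8/(25 + 144/25) = -8/769/25 = -8*25/769 = -1*200/769 = -200/769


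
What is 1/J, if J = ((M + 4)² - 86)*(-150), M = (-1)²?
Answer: 1/9150 ≈ 0.00010929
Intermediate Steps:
M = 1
J = 9150 (J = ((1 + 4)² - 86)*(-150) = (5² - 86)*(-150) = (25 - 86)*(-150) = -61*(-150) = 9150)
1/J = 1/9150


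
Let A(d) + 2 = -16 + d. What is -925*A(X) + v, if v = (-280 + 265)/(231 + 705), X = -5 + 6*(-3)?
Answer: 11832595/312 ≈ 37925.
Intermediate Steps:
X = -23 (X = -5 - 18 = -23)
v = -5/312 (v = -15/936 = -15*1/936 = -5/312 ≈ -0.016026)
A(d) = -18 + d (A(d) = -2 + (-16 + d) = -18 + d)
-925*A(X) + v = -925*(-18 - 23) - 5/312 = -925*(-41) - 5/312 = 37925 - 5/312 = 11832595/312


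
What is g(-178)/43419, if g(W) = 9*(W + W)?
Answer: -1068/14473 ≈ -0.073793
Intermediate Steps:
g(W) = 18*W (g(W) = 9*(2*W) = 18*W)
g(-178)/43419 = (18*(-178))/43419 = -3204*1/43419 = -1068/14473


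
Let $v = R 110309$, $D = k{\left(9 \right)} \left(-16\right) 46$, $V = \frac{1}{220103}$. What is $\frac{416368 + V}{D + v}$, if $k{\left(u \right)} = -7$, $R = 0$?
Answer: $\frac{91643845905}{1133970656} \approx 80.817$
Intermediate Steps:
$V = \frac{1}{220103} \approx 4.5433 \cdot 10^{-6}$
$D = 5152$ ($D = \left(-7\right) \left(-16\right) 46 = 112 \cdot 46 = 5152$)
$v = 0$ ($v = 0 \cdot 110309 = 0$)
$\frac{416368 + V}{D + v} = \frac{416368 + \frac{1}{220103}}{5152 + 0} = \frac{91643845905}{220103 \cdot 5152} = \frac{91643845905}{220103} \cdot \frac{1}{5152} = \frac{91643845905}{1133970656}$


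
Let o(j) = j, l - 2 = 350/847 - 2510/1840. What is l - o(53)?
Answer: -1156635/22264 ≈ -51.951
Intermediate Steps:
l = 23357/22264 (l = 2 + (350/847 - 2510/1840) = 2 + (350*(1/847) - 2510*1/1840) = 2 + (50/121 - 251/184) = 2 - 21171/22264 = 23357/22264 ≈ 1.0491)
l - o(53) = 23357/22264 - 1*53 = 23357/22264 - 53 = -1156635/22264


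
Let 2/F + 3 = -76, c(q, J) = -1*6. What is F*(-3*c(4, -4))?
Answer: -36/79 ≈ -0.45570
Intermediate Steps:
c(q, J) = -6
F = -2/79 (F = 2/(-3 - 76) = 2/(-79) = 2*(-1/79) = -2/79 ≈ -0.025316)
F*(-3*c(4, -4)) = -(-6)*(-6)/79 = -2/79*18 = -36/79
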